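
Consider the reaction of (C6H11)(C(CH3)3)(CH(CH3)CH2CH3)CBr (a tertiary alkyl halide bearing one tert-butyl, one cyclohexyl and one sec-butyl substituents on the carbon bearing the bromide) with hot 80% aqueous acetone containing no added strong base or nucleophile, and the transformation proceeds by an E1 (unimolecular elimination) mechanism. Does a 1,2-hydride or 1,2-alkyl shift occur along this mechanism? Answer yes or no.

no

The first-formed carbocation is tertiary.
No single 1,2-shift to an adjacent carbon would produce a more-substituted cation than the one already present, so no rearrangement occurs.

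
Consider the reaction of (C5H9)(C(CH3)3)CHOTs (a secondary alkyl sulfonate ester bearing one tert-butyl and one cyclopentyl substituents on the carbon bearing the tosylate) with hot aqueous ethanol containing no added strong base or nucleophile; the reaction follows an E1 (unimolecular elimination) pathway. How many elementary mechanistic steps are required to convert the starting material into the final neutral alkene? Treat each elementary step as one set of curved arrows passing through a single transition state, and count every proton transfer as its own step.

3

Step 1: Ionisation: the C–O σ-bond cleaves heterolytically; both bonding electrons depart with TsO⁻, leaving a secondary carbocation at the α-carbon.
Step 2: Carbocation rearrangement: a 1,2-hydride shift from the adjacent cyclopentyl carbon converts the initially-formed secondary cation into the more stable tertiary cation.
Step 3: A water (or ethanol) molecule (solvent) deprotonates a β-carbon; as the C–H bond breaks, those electrons form the new alkene π bond.
Total: 3 elementary steps.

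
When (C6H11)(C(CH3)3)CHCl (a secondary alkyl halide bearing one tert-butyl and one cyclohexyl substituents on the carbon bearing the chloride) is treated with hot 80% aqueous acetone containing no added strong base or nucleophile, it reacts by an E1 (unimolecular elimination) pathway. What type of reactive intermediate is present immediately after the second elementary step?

Step 1: Ionisation: the C–Cl σ-bond cleaves heterolytically; both bonding electrons depart with Cl⁻, leaving a secondary carbocation at the α-carbon.
Step 2: A hydride (H with its bonding pair) migrates from the adjacent cyclohexyl carbon to the cationic centre — a 1,2-hydride shift — upgrading the secondary cation to a tertiary one.
After step 2 the species present is a tertiary carbocation.

tertiary carbocation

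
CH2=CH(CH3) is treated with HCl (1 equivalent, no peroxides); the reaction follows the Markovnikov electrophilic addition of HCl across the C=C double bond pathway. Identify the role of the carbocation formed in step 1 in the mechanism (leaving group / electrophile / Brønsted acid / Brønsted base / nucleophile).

electrophile

Step 2: Cl⁻ captures the cation: a lone pair on Cl⁻ fills the empty p orbital, producing the alkyl halide product.
The carbocation formed in step 1 accepts an electron pair into an empty or π* orbital — it is the electrophile.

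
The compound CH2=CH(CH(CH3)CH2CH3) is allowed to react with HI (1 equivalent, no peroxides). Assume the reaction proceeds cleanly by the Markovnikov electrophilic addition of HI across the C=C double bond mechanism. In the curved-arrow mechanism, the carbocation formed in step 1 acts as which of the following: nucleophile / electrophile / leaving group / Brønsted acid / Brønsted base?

electrophile

Step 3: The I⁻ anion donates a lone pair to the carbocation, forming the new C–I σ-bond and giving the neutral alkyl halide.
The carbocation formed in step 1 accepts an electron pair into an empty or π* orbital — it is the electrophile.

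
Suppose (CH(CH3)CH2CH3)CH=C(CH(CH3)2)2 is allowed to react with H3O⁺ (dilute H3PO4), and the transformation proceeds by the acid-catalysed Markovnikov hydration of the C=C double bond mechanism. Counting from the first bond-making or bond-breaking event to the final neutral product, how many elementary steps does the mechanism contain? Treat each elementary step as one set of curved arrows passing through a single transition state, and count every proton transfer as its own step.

3

Step 1: Electrophilic addition begins with the π(C=C) electrons forming a bond to the proton of H3O⁺. Following Markovnikov's rule, the resulting cation is tertiary. H2O is released.
(No 1,2-shift: no single shift to an adjacent carbon would give a more stable cation.)
Step 2: A lone pair on the oxygen of H2O attacks the carbocation, forming a C–O bond and an oxonium ion (a protonated alcohol).
Step 3: H2O removes a proton from the oxonium oxygen, regenerating H3O⁺ and giving the neutral alcohol.
Total: 3 elementary steps.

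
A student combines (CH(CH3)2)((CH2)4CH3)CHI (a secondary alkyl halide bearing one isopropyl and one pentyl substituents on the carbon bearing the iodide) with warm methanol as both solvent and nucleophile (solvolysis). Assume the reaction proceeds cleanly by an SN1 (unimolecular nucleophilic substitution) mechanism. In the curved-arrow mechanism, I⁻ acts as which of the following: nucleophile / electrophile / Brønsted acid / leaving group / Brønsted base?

Step 1: The C–I bond breaks with both electrons going to the iodide; I⁻ leaves and a secondary carbocation remains.
I⁻ departs with both electrons of the breaking σ-bond — that is the definition of a leaving group.

leaving group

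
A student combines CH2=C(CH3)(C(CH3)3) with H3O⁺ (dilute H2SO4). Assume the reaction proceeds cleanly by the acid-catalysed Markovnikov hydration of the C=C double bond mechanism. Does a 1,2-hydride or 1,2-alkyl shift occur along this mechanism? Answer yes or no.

The first-formed carbocation is tertiary.
No single 1,2-shift to an adjacent carbon would produce a more-substituted cation than the one already present, so no rearrangement occurs.

no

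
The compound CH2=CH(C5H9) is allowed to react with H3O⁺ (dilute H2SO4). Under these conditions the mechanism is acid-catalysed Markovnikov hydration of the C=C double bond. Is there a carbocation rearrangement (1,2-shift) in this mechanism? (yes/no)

yes

The first-formed carbocation is secondary.
The adjacent cyclopentyl carbon already bears 2 other carbon substituents and has a hydrogen to migrate; after a 1,2-hydride shift from that carbon the positive charge sits on a tertiary centre.
Tertiary is more stable than secondary, so the shift occurs.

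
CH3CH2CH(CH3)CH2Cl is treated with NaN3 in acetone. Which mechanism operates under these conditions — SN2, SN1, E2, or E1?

SN2

Conditions: a primary substrate with a strong nucleophile in the polar aprotic solvent acetone.
These conditions are the textbook signature of the SN2 pathway.
An unhindered substrate with a strong nucleophile in a polar aprotic solvent favours one-step backside displacement.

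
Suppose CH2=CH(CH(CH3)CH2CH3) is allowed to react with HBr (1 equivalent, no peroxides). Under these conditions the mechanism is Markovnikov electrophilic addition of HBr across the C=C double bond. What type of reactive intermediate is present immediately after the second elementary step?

tertiary carbocation

Step 1: The π electrons of the C=C bond attack a proton of HBr; Markovnikov addition places the new C–H on the less-substituted alkene carbon, so the positive charge ends up on the more-substituted carbon — a secondary carbocation. The H–Br bond breaks heterolytically, releasing Br⁻.
Step 2: A 1,2-hydride shift from the adjacent sec-butyl carbon moves the positive charge from the secondary centre to an adjacent carbon, generating a more stable tertiary carbocation.
After step 2 the species present is a tertiary carbocation.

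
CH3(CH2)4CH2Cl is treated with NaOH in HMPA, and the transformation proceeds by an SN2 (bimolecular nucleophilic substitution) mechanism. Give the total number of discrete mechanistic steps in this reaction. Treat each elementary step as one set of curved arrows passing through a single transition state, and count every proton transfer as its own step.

1

Step 1: The hydroxide nucleophile donates a lone pair from O to the α-carbon in a backside attack; simultaneously the C–Cl σ-bond breaks and both of its electrons leave with Cl⁻. One concerted step with inversion of configuration.
Total: 1 elementary step.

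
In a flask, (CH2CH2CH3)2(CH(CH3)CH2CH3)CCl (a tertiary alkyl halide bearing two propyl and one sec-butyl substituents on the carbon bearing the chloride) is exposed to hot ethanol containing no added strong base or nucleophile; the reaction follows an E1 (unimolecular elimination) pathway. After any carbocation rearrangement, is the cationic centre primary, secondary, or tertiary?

Step 1: Rate-determining heterolysis of the C–Cl bond gives Cl⁻ and a tertiary carbocation.
No single 1,2-shift to an adjacent carbon would give a more-substituted cation, so no rearrangement occurs.

tertiary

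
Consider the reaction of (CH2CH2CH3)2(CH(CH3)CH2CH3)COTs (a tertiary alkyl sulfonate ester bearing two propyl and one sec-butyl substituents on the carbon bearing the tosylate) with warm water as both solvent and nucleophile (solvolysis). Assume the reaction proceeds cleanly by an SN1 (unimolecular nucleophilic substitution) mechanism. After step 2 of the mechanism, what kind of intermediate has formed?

oxonium ion

Step 1: Unassisted departure of TsO⁻ (taking the C–O bonding pair) generates a tertiary carbocation.
Step 2: Nucleophilic capture: the oxygen of H2O bonds to the cationic carbon, producing an oxonium-ion intermediate.
After step 2 the species present is an oxonium ion.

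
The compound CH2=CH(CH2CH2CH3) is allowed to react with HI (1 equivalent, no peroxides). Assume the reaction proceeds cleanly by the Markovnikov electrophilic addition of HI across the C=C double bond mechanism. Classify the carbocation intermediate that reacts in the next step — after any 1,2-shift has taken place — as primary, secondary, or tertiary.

secondary

Step 1: Electrophilic addition begins with the π(C=C) electrons forming a bond to the proton of HI. Following Markovnikov's rule, the resulting cation is secondary. The H–I bond breaks heterolytically, releasing I⁻.
No single 1,2-shift to an adjacent carbon would give a more-substituted cation, so no rearrangement occurs.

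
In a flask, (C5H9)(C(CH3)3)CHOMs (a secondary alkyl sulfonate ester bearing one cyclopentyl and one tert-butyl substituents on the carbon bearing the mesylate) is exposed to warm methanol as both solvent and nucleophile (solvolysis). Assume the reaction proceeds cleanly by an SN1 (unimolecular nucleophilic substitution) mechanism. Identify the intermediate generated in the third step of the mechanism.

Step 1: Rate-determining heterolysis of the C–O bond gives MsO⁻ and a secondary carbocation.
Step 2: A hydride (H with its bonding pair) migrates from the adjacent cyclopentyl carbon to the cationic centre — a 1,2-hydride shift — upgrading the secondary cation to a tertiary one.
Step 3: CH3OH donates an oxygen lone pair into the empty p orbital of the cation, giving a protonated ether (an oxonium ion).
After step 3 the species present is an oxonium ion.

oxonium ion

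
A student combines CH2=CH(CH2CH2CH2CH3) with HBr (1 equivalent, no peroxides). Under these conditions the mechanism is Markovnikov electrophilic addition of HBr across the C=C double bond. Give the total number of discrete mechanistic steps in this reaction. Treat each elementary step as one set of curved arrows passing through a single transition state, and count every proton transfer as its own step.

2

Step 1: Electrophilic addition begins with the π(C=C) electrons forming a bond to the proton of HBr. Following Markovnikov's rule, the resulting cation is secondary. The H–Br bond breaks heterolytically, releasing Br⁻.
(No 1,2-shift: no single shift to an adjacent carbon would give a more stable cation.)
Step 2: The Br⁻ anion donates a lone pair to the carbocation, forming the new C–Br σ-bond and giving the neutral alkyl halide.
Total: 2 elementary steps.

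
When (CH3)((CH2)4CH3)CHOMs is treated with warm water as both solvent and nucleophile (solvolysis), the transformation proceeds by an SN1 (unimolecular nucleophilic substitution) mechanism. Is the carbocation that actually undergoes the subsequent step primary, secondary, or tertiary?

secondary

Step 1: The C–O bond breaks with both electrons going to the mesylate; MsO⁻ leaves and a secondary carbocation remains.
No single 1,2-shift to an adjacent carbon would give a more-substituted cation, so no rearrangement occurs.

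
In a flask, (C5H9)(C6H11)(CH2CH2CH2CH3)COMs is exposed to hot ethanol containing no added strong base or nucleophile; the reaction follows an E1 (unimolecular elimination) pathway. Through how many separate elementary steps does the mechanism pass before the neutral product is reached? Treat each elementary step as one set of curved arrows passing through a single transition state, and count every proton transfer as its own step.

2

Step 1: Unassisted departure of MsO⁻ (taking the C–O bonding pair) generates a tertiary carbocation.
(No 1,2-shift: no single shift to an adjacent carbon would give a more stable cation.)
Step 2: A weak base (an ethanol molecule from the solvent) removes a proton from a carbon adjacent to the cationic centre; the electrons of that C–H bond become the new π(C=C) bond, giving the alkene.
Total: 2 elementary steps.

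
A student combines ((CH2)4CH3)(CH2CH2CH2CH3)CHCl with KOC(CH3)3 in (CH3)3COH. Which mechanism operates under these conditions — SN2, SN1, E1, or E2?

Conditions: a strong/bulky base with a secondary substrate bearing a β-hydrogen.
These conditions are the textbook signature of the E2 pathway.
A strong (often hindered) base removes a β-H in concert with loss of the leaving group — bimolecular elimination.

E2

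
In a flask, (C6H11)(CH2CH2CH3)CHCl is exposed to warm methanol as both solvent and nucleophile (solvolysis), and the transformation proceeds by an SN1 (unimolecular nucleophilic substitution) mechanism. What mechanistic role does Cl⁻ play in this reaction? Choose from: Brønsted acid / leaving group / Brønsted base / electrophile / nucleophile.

leaving group

Step 1: Rate-determining heterolysis of the C–Cl bond gives Cl⁻ and a secondary carbocation.
Cl⁻ departs with both electrons of the breaking σ-bond — that is the definition of a leaving group.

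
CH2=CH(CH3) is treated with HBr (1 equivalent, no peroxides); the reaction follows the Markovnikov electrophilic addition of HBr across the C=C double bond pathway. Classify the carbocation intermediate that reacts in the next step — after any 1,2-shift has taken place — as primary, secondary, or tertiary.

Step 1: Electrophilic addition begins with the π(C=C) electrons forming a bond to the proton of HBr. Following Markovnikov's rule, the resulting cation is secondary. The H–Br bond breaks heterolytically, releasing Br⁻.
No single 1,2-shift to an adjacent carbon would give a more-substituted cation, so no rearrangement occurs.

secondary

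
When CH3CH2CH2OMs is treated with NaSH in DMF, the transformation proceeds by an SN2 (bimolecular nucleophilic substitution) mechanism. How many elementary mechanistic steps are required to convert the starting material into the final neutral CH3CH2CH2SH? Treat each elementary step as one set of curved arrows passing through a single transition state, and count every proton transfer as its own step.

Step 1: Backside attack by HS⁻ on the carbon bearing the mesylate: the new C–S bond forms as the C–O bond breaks, with Walden inversion at carbon.
Total: 1 elementary step.

1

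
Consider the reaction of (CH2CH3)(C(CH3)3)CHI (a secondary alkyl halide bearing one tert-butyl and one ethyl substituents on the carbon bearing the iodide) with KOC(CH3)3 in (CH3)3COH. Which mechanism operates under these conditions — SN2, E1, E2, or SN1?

Conditions: a strong/bulky base with a secondary substrate bearing a β-hydrogen.
These conditions are the textbook signature of the E2 pathway.
A strong (often hindered) base removes a β-H in concert with loss of the leaving group — bimolecular elimination.

E2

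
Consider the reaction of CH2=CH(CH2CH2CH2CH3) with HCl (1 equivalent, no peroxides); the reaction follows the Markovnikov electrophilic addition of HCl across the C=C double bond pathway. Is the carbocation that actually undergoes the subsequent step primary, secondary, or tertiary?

secondary

Step 1: Protonation of the alkene by HCl: the π bond acts as the nucleophile and picks up H⁺, giving the more stable (Markovnikov) secondary carbocation. The H–Cl bond breaks heterolytically, releasing Cl⁻.
No single 1,2-shift to an adjacent carbon would give a more-substituted cation, so no rearrangement occurs.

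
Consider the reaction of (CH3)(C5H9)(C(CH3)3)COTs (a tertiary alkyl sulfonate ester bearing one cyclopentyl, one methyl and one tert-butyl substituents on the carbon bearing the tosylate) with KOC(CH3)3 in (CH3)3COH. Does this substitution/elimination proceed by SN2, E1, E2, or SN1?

E2

Conditions: a strong/bulky base with a tertiary substrate bearing a β-hydrogen.
These conditions are the textbook signature of the E2 pathway.
A strong (often hindered) base removes a β-H in concert with loss of the leaving group — bimolecular elimination.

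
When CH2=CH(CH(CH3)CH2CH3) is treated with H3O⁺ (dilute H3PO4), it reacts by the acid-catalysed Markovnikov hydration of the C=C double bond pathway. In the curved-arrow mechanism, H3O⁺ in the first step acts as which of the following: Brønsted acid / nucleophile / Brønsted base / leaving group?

Step 1: Protonation of the alkene by H3O⁺: the π bond acts as the nucleophile and picks up H⁺, giving the more stable (Markovnikov) secondary carbocation. H2O is released.
H3O⁺ in the first step donates a proton in a proton-transfer step — a Brønsted acid.

Brønsted acid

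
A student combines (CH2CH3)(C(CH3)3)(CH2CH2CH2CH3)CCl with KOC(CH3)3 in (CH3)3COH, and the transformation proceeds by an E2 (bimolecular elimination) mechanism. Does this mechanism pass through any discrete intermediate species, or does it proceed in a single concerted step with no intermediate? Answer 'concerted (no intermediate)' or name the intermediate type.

concerted (no intermediate)

In one step, (CH3)3CO⁻ pulls off a β-proton, the C–Cl bond cleaves, and a C=C double bond forms between the α- and β-carbons (E2, anti elimination).
All bond changes occur in one transition state; no discrete intermediate is formed.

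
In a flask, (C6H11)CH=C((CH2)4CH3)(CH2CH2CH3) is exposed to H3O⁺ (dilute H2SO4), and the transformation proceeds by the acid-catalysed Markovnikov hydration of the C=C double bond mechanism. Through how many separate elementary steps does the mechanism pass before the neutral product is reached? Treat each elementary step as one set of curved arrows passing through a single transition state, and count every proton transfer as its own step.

Step 1: The π electrons of the C=C bond attack a proton of H3O⁺; Markovnikov addition places the new C–H on the less-substituted alkene carbon, so the positive charge ends up on the more-substituted carbon — a tertiary carbocation. H2O is released.
(No 1,2-shift: no single shift to an adjacent carbon would give a more stable cation.)
Step 2: Nucleophilic capture of the cation by H2O produces the protonated alcohol (an oxonium ion).
Step 3: Proton transfer from the O–H of the oxonium ion to H2O completes the catalytic cycle and yields the alcohol.
Total: 3 elementary steps.

3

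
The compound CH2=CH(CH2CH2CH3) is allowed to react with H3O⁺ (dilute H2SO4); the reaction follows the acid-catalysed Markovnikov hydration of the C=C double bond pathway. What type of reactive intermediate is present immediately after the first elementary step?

Step 1: Protonation of the alkene by H3O⁺: the π bond acts as the nucleophile and picks up H⁺, giving the more stable (Markovnikov) secondary carbocation. H2O is released.
After step 1 the species present is a secondary carbocation.

secondary carbocation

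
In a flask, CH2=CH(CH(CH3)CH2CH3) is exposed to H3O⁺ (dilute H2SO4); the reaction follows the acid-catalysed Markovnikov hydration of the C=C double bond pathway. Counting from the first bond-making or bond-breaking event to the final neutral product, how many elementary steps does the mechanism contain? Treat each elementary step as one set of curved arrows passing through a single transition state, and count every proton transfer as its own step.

Step 1: Protonation of the alkene by H3O⁺: the π bond acts as the nucleophile and picks up H⁺, giving the more stable (Markovnikov) secondary carbocation. H2O is released.
Step 2: A 1,2-hydride shift from the adjacent sec-butyl carbon moves the positive charge from the secondary centre to an adjacent carbon, generating a more stable tertiary carbocation.
Step 3: Water acts as the nucleophile: an oxygen lone pair bonds to the cationic carbon, giving an oxonium-ion intermediate.
Step 4: Proton transfer from the O–H of the oxonium ion to H2O completes the catalytic cycle and yields the alcohol.
Total: 4 elementary steps.

4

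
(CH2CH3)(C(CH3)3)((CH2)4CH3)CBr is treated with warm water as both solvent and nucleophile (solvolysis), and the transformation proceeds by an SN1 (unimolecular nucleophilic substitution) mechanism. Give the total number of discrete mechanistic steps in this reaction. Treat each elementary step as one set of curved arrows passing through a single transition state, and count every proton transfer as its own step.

Step 1: Rate-determining heterolysis of the C–Br bond gives Br⁻ and a tertiary carbocation.
(No 1,2-shift: no single shift to an adjacent carbon would give a more stable cation.)
Step 2: A lone pair on the oxygen of H2O attacks the carbocation, forming a new C–O σ-bond and an oxonium ion.
Step 3: Proton transfer from the O–H of the oxonium ion to a solvent molecule delivers the neutral alcohol.
Total: 3 elementary steps.

3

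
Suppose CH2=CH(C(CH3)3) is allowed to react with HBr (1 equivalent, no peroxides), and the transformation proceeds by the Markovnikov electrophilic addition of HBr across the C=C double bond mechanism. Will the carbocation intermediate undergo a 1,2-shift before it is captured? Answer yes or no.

yes

The first-formed carbocation is secondary.
The adjacent tert-butyl carbon has no hydrogen but bears methyl groups; migration of one methyl with its bonding pair (a 1,2-methyl shift) places the charge on a tertiary centre.
Tertiary is more stable than secondary, so the shift occurs.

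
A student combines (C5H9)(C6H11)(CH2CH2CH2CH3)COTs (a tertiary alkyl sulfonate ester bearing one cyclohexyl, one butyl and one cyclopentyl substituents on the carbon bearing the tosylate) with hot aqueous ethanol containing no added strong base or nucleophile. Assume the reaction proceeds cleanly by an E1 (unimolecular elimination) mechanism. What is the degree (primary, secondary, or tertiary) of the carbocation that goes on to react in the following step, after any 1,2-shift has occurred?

tertiary

Step 1: Unassisted departure of TsO⁻ (taking the C–O bonding pair) generates a tertiary carbocation.
No single 1,2-shift to an adjacent carbon would give a more-substituted cation, so no rearrangement occurs.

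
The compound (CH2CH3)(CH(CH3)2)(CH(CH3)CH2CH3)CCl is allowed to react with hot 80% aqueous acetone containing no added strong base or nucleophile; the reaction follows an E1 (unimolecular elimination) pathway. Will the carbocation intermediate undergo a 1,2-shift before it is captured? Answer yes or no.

The first-formed carbocation is tertiary.
No single 1,2-shift to an adjacent carbon would produce a more-substituted cation than the one already present, so no rearrangement occurs.

no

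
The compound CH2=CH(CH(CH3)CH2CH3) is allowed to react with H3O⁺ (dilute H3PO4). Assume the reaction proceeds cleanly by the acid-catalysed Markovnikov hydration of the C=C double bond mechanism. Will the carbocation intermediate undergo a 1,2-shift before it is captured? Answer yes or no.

yes

The first-formed carbocation is secondary.
The adjacent sec-butyl carbon already bears 2 other carbon substituents and has a hydrogen to migrate; after a 1,2-hydride shift from that carbon the positive charge sits on a tertiary centre.
Tertiary is more stable than secondary, so the shift occurs.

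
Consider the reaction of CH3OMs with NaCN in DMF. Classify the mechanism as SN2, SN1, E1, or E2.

SN2

Conditions: a methyl substrate with a strong nucleophile in the polar aprotic solvent DMF.
These conditions are the textbook signature of the SN2 pathway.
An unhindered substrate with a strong nucleophile in a polar aprotic solvent favours one-step backside displacement.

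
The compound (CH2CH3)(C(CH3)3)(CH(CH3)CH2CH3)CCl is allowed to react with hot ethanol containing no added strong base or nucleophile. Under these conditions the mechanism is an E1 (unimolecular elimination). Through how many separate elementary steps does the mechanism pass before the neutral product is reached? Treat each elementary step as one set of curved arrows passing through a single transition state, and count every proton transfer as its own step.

2

Step 1: Rate-determining heterolysis of the C–Cl bond gives Cl⁻ and a tertiary carbocation.
(No 1,2-shift: no single shift to an adjacent carbon would give a more stable cation.)
Step 2: A weak base (an ethanol molecule from the solvent) removes a proton from a carbon adjacent to the cationic centre; the electrons of that C–H bond become the new π(C=C) bond, giving the alkene.
Total: 2 elementary steps.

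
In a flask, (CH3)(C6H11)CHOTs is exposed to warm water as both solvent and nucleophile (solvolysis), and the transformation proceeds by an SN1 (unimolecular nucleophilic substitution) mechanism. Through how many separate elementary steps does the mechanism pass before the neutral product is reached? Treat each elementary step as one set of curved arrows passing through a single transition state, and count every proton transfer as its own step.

Step 1: Rate-determining heterolysis of the C–O bond gives TsO⁻ and a secondary carbocation.
Step 2: A hydride (H with its bonding pair) migrates from the adjacent cyclohexyl carbon to the cationic centre — a 1,2-hydride shift — upgrading the secondary cation to a tertiary one.
Step 3: A lone pair on the oxygen of H2O attacks the carbocation, forming a new C–O σ-bond and an oxonium ion.
Step 4: Deprotonation of the oxonium oxygen by solvent water yields the neutral alcohol.
Total: 4 elementary steps.

4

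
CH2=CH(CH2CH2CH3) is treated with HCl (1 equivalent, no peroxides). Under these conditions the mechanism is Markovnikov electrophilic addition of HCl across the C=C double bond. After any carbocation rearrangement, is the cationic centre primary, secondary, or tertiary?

Step 1: Electrophilic addition begins with the π(C=C) electrons forming a bond to the proton of HCl. Following Markovnikov's rule, the resulting cation is secondary. The H–Cl bond breaks heterolytically, releasing Cl⁻.
No single 1,2-shift to an adjacent carbon would give a more-substituted cation, so no rearrangement occurs.

secondary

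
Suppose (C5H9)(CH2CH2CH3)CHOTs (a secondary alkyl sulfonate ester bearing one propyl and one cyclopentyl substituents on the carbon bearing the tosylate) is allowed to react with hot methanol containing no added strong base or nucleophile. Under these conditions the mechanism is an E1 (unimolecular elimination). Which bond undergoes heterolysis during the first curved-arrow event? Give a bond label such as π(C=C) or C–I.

Step 1: Ionisation: the C–O σ-bond cleaves heterolytically; both bonding electrons depart with TsO⁻, leaving a secondary carbocation at the α-carbon.
The bond broken in this step is the C–O bond.

C–O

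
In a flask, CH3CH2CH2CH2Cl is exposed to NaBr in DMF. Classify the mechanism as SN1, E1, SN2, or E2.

SN2

Conditions: a primary substrate with a strong nucleophile in the polar aprotic solvent DMF.
These conditions are the textbook signature of the SN2 pathway.
An unhindered substrate with a strong nucleophile in a polar aprotic solvent favours one-step backside displacement.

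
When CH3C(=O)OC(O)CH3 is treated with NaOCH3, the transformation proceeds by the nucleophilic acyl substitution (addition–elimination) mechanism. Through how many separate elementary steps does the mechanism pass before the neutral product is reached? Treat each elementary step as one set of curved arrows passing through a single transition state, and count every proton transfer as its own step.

2

Step 1: A lone pair on the O of CH3O⁻ attacks the electrophilic acyl carbon; the π(C=O) electrons move onto oxygen, giving a tetrahedral intermediate.
Step 2: An oxygen lone pair re-forms the C=O π bond as the C–O σ-bond breaks; CH3CO2⁻ is expelled.
Total: 2 elementary steps.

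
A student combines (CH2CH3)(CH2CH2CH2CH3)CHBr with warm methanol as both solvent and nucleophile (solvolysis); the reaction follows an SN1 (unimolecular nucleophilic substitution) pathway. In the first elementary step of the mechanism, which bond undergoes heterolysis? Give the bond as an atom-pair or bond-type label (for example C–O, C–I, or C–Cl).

Step 1: The C–Br bond breaks with both electrons going to the bromide; Br⁻ leaves and a secondary carbocation remains.
The bond broken in this step is the C–Br bond.

C–Br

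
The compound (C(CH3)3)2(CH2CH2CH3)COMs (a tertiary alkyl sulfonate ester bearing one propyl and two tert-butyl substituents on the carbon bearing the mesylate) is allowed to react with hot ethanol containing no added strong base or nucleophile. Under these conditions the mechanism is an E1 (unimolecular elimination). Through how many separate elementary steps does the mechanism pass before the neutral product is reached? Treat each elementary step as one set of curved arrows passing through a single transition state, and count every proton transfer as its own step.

Step 1: Rate-determining heterolysis of the C–O bond gives MsO⁻ and a tertiary carbocation.
(No 1,2-shift: no single shift to an adjacent carbon would give a more stable cation.)
Step 2: An ethanol molecule (solvent) deprotonates a β-carbon; as the C–H bond breaks, those electrons form the new alkene π bond.
Total: 2 elementary steps.

2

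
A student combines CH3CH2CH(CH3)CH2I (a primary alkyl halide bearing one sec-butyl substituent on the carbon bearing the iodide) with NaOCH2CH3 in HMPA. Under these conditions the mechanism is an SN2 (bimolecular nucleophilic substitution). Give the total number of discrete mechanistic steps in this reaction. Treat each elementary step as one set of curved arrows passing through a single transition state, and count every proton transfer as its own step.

Step 1: Backside attack by CH3CH2O⁻ on the carbon bearing the iodide: the new C–O bond forms as the C–I bond breaks, with Walden inversion at carbon.
Total: 1 elementary step.

1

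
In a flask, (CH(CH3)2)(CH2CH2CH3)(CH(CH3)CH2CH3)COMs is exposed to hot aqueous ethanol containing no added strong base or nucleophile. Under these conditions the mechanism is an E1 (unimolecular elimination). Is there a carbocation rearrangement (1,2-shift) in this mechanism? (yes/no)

no

The first-formed carbocation is tertiary.
No single 1,2-shift to an adjacent carbon would produce a more-substituted cation than the one already present, so no rearrangement occurs.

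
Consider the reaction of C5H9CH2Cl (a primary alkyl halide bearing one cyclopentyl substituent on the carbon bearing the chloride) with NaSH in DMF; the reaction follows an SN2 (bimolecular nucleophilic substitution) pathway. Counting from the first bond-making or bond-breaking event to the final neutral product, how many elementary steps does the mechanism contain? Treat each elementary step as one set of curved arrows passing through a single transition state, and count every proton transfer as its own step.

1

Step 1: HS⁻ attacks the back face of the α-carbon while Cl⁻ departs with the C–Cl bonding pair — a single concerted displacement through a pentacoordinate transition state.
Total: 1 elementary step.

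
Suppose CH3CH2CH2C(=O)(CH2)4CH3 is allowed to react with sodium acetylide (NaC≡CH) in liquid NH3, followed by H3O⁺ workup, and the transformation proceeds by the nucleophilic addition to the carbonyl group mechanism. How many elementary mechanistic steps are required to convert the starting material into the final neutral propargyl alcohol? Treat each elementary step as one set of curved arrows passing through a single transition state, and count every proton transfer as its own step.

2

Step 1: A lone pair / filled orbital on HC≡C⁻ attacks the electrophilic carbonyl carbon; the π(C=O) electrons shift onto oxygen, producing a tetrahedral alkoxide intermediate.
Step 2: Protonation of the alkoxide by H3O⁺ workup furnishes a propargyl alcohol.
Total: 2 elementary steps.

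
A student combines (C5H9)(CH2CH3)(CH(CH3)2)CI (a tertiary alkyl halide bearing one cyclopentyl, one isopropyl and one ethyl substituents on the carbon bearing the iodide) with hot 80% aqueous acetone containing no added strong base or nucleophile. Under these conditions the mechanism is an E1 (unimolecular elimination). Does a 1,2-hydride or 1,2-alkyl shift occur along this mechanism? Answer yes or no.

no

The first-formed carbocation is tertiary.
No single 1,2-shift to an adjacent carbon would produce a more-substituted cation than the one already present, so no rearrangement occurs.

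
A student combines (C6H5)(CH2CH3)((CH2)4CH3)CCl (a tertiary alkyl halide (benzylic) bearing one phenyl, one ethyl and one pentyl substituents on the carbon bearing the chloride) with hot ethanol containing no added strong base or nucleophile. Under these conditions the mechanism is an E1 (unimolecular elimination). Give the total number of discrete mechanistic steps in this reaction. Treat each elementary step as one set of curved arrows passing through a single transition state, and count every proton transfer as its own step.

2

Step 1: The C–Cl bond breaks with both electrons going to the chloride; Cl⁻ leaves and a tertiary carbocation remains.
(No 1,2-shift: no single shift to an adjacent carbon would give a more stable cation.)
Step 2: Loss of a β-proton to an ethanol molecule of the solvent: the C–H bonding pair collapses toward the cationic carbon to form the C=C π bond, yielding the alkene.
Total: 2 elementary steps.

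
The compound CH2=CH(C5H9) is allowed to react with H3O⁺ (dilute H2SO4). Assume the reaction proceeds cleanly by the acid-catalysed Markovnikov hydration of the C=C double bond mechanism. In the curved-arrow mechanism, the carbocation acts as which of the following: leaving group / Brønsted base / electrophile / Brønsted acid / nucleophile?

electrophile

Step 3: Water acts as the nucleophile: an oxygen lone pair bonds to the cationic carbon, giving an oxonium-ion intermediate.
The carbocation accepts an electron pair into an empty or π* orbital — it is the electrophile.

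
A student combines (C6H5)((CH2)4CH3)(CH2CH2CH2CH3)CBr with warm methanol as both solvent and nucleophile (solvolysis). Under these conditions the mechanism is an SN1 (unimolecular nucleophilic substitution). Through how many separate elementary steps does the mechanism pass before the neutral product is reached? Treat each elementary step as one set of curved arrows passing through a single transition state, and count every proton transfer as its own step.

3

Step 1: Ionisation: the C–Br σ-bond cleaves heterolytically; both bonding electrons depart with Br⁻, leaving a tertiary carbocation at the α-carbon.
(No 1,2-shift: no single shift to an adjacent carbon would give a more stable cation.)
Step 2: Nucleophilic capture: the oxygen of CH3OH bonds to the cationic carbon, producing an oxonium-ion intermediate.
Step 3: Deprotonation of the oxonium oxygen by solvent methanol yields the neutral ether.
Total: 3 elementary steps.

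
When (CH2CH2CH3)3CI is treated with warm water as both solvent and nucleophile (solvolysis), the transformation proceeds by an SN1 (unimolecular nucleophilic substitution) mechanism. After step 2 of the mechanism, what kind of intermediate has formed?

Step 1: Ionisation: the C–I σ-bond cleaves heterolytically; both bonding electrons depart with I⁻, leaving a tertiary carbocation at the α-carbon.
Step 2: Nucleophilic capture: the oxygen of H2O bonds to the cationic carbon, producing an oxonium-ion intermediate.
After step 2 the species present is an oxonium ion.

oxonium ion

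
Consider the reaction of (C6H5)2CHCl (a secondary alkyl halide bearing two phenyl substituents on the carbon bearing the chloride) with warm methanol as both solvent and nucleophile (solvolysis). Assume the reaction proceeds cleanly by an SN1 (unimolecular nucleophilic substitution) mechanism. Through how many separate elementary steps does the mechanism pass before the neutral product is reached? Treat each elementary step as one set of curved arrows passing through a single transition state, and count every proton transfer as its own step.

Step 1: Ionisation: the C–Cl σ-bond cleaves heterolytically; both bonding electrons depart with Cl⁻, leaving a secondary carbocation at the α-carbon.
(No 1,2-shift: no single shift to an adjacent carbon would give a more stable cation.)
Step 2: CH3OH donates an oxygen lone pair into the empty p orbital of the cation, giving a protonated ether (an oxonium ion).
Step 3: Deprotonation of the oxonium oxygen by solvent methanol yields the neutral ether.
Total: 3 elementary steps.

3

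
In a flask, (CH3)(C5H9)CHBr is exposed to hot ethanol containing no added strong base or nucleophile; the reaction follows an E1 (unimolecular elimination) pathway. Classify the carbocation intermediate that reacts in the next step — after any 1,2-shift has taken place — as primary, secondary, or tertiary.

tertiary

Step 1: Rate-determining heterolysis of the C–Br bond gives Br⁻ and a secondary carbocation.
Step 2: A 1,2-hydride shift from the adjacent cyclopentyl carbon moves the positive charge from the secondary centre to an adjacent carbon, generating a more stable tertiary carbocation.
The cation rearranges from secondary to tertiary via a 1,2-hydride shift from the adjacent cyclopentyl carbon; the tertiary cation is what reacts next.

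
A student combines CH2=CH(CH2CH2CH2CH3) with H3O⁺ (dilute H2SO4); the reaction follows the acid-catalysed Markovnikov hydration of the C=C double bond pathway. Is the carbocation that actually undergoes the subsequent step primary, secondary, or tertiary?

Step 1: Electrophilic addition begins with the π(C=C) electrons forming a bond to the proton of H3O⁺. Following Markovnikov's rule, the resulting cation is secondary. H2O is released.
No single 1,2-shift to an adjacent carbon would give a more-substituted cation, so no rearrangement occurs.

secondary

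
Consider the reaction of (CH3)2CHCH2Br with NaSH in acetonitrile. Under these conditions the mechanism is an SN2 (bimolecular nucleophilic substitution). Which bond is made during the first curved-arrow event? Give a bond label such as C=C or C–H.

Step 1: Backside attack by HS⁻ on the carbon bearing the bromide: the new C–S bond forms as the C–Br bond breaks, with Walden inversion at carbon.
The bond formed in this step is the C–S bond.

C–S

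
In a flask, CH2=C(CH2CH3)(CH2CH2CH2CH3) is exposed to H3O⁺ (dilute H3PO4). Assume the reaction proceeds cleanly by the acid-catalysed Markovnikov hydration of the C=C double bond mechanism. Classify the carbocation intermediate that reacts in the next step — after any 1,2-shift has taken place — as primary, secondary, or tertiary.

Step 1: Protonation of the alkene by H3O⁺: the π bond acts as the nucleophile and picks up H⁺, giving the more stable (Markovnikov) tertiary carbocation. H2O is released.
No single 1,2-shift to an adjacent carbon would give a more-substituted cation, so no rearrangement occurs.

tertiary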